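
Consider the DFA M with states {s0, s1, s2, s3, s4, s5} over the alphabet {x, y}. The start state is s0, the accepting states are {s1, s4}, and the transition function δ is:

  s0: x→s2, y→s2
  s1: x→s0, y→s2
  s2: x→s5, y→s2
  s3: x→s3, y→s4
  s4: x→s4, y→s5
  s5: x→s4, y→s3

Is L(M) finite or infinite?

infinite

State s2 is reachable from the start and can reach an accepting state, and it lies on the cycle s2 → s2.
Traversing that cycle any number of times yields accepted strings of unbounded length, so the language is infinite.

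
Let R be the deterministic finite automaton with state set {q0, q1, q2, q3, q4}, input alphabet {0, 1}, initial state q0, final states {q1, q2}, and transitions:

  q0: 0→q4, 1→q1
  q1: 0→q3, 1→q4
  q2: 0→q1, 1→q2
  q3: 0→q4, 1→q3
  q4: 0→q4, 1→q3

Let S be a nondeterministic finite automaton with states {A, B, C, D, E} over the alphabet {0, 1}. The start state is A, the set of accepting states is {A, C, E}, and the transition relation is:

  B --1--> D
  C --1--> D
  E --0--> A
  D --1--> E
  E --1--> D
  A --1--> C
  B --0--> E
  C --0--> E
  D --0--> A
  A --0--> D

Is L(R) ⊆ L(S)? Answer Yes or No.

Exploring the product automaton R × S from the start pair (q0, A), following both machines on each input symbol, reaches 8 state pairs: (q0, A), (q4, D), (q1, C), (q4, A), (q3, E), (q3, C), (q3, D), (q4, E).
R accepts in {q1, q2} and S accepts in {A, C, E}. The reachable pairs whose R-component is accepting are (q1, C); in each of them the S-component is accepting too, so the product for L(R) \ L(S) (R-component accepting, S-component rejecting) has no reachable accepting pair and the difference is empty.
Hence every string in L(R) is also in L(S).

Yes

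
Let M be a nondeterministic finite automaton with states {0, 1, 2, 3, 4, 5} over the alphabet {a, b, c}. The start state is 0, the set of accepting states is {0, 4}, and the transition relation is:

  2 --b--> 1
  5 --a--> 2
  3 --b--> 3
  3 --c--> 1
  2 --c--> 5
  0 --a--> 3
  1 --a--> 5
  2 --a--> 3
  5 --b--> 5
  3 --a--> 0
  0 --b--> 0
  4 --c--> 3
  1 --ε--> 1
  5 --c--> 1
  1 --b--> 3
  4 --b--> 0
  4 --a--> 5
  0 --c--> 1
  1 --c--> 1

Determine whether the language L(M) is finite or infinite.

State 0 is reachable from the start and can reach an accepting state, and it lies on the cycle 0 → 0.
Traversing that cycle any number of times yields accepted strings of unbounded length, so the language is infinite.

infinite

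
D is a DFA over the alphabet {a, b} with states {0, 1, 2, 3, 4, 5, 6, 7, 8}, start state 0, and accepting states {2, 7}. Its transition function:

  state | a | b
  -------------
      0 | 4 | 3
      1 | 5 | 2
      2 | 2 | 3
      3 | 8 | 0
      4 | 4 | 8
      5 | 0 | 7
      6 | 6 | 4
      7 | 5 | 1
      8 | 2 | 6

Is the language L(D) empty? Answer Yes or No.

No

The string aba is accepted: the run 0 → 4 → 8 → 2 ends in the accepting state 2.
Since at least one string is accepted, L(D) is not empty.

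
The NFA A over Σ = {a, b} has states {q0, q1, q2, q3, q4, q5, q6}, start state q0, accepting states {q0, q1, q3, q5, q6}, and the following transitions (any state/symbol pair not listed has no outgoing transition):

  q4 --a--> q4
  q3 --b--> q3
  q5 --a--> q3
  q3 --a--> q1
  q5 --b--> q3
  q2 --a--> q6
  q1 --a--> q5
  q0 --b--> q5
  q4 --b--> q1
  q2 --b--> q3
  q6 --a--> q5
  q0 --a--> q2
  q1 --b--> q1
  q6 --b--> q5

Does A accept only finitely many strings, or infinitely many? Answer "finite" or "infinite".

infinite

State q1 is reachable from the start and can reach an accepting state, and it lies on the cycle q1 → q1.
Traversing that cycle any number of times yields accepted strings of unbounded length, so the language is infinite.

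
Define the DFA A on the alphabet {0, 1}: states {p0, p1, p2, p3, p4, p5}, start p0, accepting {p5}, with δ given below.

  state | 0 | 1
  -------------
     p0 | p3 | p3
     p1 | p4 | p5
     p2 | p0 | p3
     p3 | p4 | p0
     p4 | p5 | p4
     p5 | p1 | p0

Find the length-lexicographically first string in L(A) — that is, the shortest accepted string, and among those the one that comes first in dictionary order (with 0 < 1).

000

A breadth-first search from p0 reaches an accepting state first via the path p0 → p3 → p4 → p5 on input 000.
No string of length < 3 is accepted (BFS exhausts all shorter strings without reaching an accepting state), and 000 is the lexicographically least accepting string of length 3.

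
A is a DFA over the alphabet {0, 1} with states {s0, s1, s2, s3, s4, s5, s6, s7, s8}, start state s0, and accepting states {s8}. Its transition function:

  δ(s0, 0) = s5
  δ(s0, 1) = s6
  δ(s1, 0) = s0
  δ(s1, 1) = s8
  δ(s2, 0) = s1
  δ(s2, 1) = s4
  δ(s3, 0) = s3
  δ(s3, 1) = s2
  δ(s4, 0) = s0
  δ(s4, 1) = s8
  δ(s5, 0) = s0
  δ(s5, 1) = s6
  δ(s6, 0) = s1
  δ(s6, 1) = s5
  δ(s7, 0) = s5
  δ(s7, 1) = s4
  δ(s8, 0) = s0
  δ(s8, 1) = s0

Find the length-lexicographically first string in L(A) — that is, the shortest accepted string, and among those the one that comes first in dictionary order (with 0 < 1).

101

A breadth-first search from s0 reaches an accepting state first via the path s0 → s6 → s1 → s8 on input 101.
No string of length < 3 is accepted (BFS exhausts all shorter strings without reaching an accepting state), and 101 is the lexicographically least accepting string of length 3.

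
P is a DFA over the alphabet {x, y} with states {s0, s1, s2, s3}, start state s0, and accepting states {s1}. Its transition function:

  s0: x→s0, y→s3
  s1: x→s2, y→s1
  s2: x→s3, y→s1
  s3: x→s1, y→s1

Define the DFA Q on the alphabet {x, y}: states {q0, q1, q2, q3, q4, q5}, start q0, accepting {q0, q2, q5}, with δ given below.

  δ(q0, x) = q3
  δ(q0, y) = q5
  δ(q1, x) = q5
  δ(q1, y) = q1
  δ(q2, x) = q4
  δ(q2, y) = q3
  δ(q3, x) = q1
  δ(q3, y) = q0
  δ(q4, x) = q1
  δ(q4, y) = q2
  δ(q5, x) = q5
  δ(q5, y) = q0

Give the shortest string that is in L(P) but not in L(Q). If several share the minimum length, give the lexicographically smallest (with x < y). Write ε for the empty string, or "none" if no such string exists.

xyx

The string xyx is accepted by P but not by Q.
No shorter string lies in the difference, and xyx is the lexicographically first length-3 string in L(P) \ L(Q).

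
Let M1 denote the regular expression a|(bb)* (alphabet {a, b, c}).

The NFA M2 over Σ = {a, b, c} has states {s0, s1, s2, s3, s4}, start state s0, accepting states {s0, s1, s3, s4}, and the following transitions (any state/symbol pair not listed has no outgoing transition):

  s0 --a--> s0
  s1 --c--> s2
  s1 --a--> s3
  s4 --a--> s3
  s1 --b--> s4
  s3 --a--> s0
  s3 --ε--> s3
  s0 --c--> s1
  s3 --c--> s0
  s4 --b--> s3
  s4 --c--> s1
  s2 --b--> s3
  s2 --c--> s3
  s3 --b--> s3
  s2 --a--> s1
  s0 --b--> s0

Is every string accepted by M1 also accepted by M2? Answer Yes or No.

Yes

Converting the expression M1 to a DFA (subset construction, then merging equivalent states) gives the minimal DFA with states {r0, r1, r2, r3, r4}, start state r0, accepting states {r0, r1, r4} and transitions r0: a→r1, b→r2, c→r3; r1: a→r3, b→r3, c→r3; r2: a→r3, b→r4, c→r3; r3: a→r3, b→r3, c→r3; r4: a→r3, b→r2, c→r3.
Exploring the product automaton M1 × M2 from the start pair (r0, s0), following both machines on each input symbol, reaches 9 state pairs: (r0, s0), (r1, s0), (r2, s0), (r3, s1), (r3, s0), (r4, s0), (r3, s3), (r3, s4), (r3, s2).
M1 accepts in {r0, r1, r4} and M2 accepts in {s0, s1, s3, s4}. The reachable pairs whose M1-component is accepting are (r0, s0), (r1, s0), (r4, s0); in each of them the M2-component is accepting too, so the product for L(M1) \ L(M2) (M1-component accepting, M2-component rejecting) has no reachable accepting pair and the difference is empty.
Hence every string in L(M1) is also in L(M2).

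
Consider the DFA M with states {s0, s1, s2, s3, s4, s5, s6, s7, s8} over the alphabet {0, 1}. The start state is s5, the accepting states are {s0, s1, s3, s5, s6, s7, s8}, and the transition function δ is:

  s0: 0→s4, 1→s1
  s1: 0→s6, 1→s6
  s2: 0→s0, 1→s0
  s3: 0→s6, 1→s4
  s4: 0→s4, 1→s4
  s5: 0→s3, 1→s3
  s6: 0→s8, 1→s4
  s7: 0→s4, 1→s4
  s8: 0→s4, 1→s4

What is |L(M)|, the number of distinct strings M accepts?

The useful subgraph on states {s3, s5, s6, s8} is acyclic, so L(M) is finite; the longest accepting path visits 4 useful states, giving maximum string length 3.
Counting accepting paths from s5 by length: 1 of length 0, 2 of length 1, 2 of length 2, 2 of length 3. Total 7.

7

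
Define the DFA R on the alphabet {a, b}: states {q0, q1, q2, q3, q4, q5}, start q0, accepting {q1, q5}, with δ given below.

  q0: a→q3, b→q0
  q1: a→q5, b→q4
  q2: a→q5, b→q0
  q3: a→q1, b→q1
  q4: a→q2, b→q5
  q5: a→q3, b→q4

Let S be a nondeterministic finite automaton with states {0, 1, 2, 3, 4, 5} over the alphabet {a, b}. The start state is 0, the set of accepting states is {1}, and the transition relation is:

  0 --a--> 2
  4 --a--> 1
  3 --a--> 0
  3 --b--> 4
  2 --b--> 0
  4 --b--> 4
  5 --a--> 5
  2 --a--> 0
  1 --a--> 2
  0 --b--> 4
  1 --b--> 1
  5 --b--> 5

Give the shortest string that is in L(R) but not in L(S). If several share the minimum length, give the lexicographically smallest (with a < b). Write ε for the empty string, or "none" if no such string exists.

aa

The string aa is accepted by R but not by S.
No shorter string lies in the difference, and aa is the lexicographically first length-2 string in L(R) \ L(S).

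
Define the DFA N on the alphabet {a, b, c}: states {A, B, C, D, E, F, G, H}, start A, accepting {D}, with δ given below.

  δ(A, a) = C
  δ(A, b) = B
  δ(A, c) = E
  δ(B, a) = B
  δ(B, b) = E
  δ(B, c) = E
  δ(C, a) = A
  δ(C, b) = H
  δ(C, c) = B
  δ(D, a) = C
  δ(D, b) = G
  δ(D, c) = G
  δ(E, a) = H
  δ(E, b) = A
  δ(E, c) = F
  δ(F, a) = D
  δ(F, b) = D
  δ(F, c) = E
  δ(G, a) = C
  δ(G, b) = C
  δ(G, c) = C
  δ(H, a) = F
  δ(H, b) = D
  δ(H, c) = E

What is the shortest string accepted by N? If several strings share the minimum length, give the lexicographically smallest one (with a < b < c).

A breadth-first search from A reaches an accepting state first via the path A → C → H → D on input abb.
No string of length < 3 is accepted (BFS exhausts all shorter strings without reaching an accepting state), and abb is the lexicographically least accepting string of length 3.

abb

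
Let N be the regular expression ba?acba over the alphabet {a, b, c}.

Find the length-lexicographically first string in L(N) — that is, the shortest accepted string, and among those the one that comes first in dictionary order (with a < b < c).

By inspection of the expression, no string of length less than 5 matches, and bacba is the lexicographically first match of length 5.

bacba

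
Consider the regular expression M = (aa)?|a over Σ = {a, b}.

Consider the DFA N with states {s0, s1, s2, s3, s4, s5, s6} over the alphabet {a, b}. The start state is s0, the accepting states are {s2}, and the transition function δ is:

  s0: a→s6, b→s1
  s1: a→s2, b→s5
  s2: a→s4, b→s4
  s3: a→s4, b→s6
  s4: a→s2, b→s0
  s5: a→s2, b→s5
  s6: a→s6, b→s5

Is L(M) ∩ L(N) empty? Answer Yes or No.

Converting the expression M to a DFA (subset construction, then merging equivalent states) gives the minimal DFA with states {m0, m1, m2, m3}, start state m0, accepting states {m0, m1, m3} and transitions m0: a→m1, b→m2; m1: a→m3, b→m2; m2: a→m2, b→m2; m3: a→m2, b→m2.
Exploring the product automaton M × N from the start pair (m0, s0), following both machines on each input symbol, reaches 9 state pairs: (m0, s0), (m1, s6), (m2, s1), (m3, s6), (m2, s5), (m2, s2), (m2, s6), (m2, s4), (m2, s0).
M accepts in {m0, m1, m3} and N accepts in {s2}; no reachable pair has both components accepting, so no string drives both machines to acceptance simultaneously and L(M) ∩ L(N) = ∅.
So no string is accepted by both, and the intersection is empty.

Yes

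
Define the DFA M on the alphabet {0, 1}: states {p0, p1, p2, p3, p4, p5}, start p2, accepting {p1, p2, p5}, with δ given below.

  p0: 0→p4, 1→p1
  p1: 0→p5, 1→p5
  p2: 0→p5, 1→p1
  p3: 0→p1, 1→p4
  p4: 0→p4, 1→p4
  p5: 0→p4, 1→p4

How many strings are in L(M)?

5

The useful subgraph on states {p1, p2, p5} is acyclic, so L(M) is finite; the longest accepting path visits 3 useful states, giving maximum string length 2.
Counting accepting paths from p2 by length: 1 of length 0, 2 of length 1, 2 of length 2. Total 5.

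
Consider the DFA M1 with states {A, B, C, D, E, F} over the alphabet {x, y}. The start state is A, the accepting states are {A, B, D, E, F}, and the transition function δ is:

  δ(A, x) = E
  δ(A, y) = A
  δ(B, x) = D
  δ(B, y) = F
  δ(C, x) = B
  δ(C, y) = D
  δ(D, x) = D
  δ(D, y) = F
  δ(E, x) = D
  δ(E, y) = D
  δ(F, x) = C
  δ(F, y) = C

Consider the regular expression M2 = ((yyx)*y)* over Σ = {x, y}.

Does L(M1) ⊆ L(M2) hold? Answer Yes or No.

No

The string x is in L(M1) but not in L(M2).
So L(M1) ⊄ L(M2).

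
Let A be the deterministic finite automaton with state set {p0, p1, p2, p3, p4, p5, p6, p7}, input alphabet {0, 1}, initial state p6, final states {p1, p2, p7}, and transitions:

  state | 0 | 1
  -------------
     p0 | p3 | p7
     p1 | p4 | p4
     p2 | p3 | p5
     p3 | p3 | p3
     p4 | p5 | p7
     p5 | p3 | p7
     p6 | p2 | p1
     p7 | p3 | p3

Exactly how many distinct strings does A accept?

The useful subgraph on states {p1, p2, p4, p5, p6, p7} is acyclic, so L(A) is finite; the longest accepting path visits 5 useful states, giving maximum string length 4.
Counting accepting paths from p6 by length: 2 of length 1, 3 of length 3, 2 of length 4. Total 7.

7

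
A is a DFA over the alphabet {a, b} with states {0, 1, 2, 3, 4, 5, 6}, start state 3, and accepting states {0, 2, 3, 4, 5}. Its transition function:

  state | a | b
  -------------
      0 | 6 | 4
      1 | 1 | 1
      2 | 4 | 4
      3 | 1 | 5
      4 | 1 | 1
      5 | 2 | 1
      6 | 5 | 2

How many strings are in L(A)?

The useful subgraph on states {2, 3, 4, 5} is acyclic, so L(A) is finite; the longest accepting path visits 4 useful states, giving maximum string length 3.
Counting accepting paths from 3 by length: 1 of length 0, 1 of length 1, 1 of length 2, 2 of length 3. Total 5.

5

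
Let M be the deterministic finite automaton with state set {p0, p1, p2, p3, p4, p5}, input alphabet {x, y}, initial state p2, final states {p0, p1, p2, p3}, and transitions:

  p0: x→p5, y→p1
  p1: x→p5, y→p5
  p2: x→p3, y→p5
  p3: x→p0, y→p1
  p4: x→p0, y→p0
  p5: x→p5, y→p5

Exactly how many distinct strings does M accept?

The useful subgraph on states {p0, p1, p2, p3} is acyclic, so L(M) is finite; the longest accepting path visits 4 useful states, giving maximum string length 3.
Counting accepting paths from p2 by length: 1 of length 0, 1 of length 1, 2 of length 2, 1 of length 3. Total 5.

5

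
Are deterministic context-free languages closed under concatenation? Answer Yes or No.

No

Take L₁ = {ε, c} (finite, hence regular and DCFL) and L₂ = {c aⁿbⁿ : n≥0} ∪ {cc aⁿb²ⁿ : n≥0} (a DCFL: the number of leading c's tells the DPDA whether to pop one stack symbol per b or per two b's). Then L₁L₂ ∩ cca⁺b* = {cc aⁿbⁿ : n≥1} ∪ {cc aⁿb²ⁿ : n≥1}. If L₁L₂ were a DCFL, so would be this intersection with a regular set, and a DPDA for it started from its configuration after reading cc would accept {aⁿbⁿ : n≥1} ∪ {aⁿb²ⁿ : n≥1}, which no deterministic PDA accepts (a DPDA for it would have a single run on aⁿb²ⁿ, accepting after the prefix aⁿbⁿ and accepting again after n more b's; an ordinary PDA that simulates it on a's and b's and, at any moment when it is accepting, may switch to reading only a fresh letter d while feeding each d to the simulation as a b, would accept aⁱbʲdᵏ (k≥1) exactly when both aⁱbʲ and aⁱbʲ⁺ᵏ are in the language, i.e. its language intersected with the regular set a*b*d⁺ would be exactly {aⁿbⁿdⁿ : n≥1} — impossible, since context-free languages are closed under intersection with regular sets and {aⁿbⁿdⁿ} is not context-free). Hence L₁L₂ is not a DCFL.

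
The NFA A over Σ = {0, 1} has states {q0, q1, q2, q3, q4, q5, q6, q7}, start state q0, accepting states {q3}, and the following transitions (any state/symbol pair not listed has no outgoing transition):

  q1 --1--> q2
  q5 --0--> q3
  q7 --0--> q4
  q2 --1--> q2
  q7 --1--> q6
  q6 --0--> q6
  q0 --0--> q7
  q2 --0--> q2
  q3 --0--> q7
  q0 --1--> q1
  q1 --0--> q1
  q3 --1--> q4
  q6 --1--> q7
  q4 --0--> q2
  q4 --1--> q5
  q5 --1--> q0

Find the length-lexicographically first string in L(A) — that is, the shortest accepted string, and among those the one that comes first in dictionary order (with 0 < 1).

0010

A breadth-first search from q0 reaches an accepting state first via the path q0 → q7 → q4 → q5 → q3 on input 0010.
No string of length < 4 is accepted (BFS exhausts all shorter strings without reaching an accepting state), and 0010 is the lexicographically least accepting string of length 4.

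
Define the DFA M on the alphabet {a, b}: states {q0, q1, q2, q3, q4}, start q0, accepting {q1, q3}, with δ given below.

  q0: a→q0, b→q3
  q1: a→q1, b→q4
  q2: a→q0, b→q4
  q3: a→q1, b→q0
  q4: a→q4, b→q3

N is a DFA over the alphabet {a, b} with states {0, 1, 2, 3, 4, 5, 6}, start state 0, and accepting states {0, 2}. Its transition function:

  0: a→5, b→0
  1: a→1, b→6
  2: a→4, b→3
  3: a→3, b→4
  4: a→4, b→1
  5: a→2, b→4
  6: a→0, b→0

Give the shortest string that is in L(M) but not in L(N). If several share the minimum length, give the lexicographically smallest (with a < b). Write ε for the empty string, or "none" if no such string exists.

ab

The string ab is accepted by M but not by N.
No shorter string lies in the difference, and ab is the lexicographically first length-2 string in L(M) \ L(N).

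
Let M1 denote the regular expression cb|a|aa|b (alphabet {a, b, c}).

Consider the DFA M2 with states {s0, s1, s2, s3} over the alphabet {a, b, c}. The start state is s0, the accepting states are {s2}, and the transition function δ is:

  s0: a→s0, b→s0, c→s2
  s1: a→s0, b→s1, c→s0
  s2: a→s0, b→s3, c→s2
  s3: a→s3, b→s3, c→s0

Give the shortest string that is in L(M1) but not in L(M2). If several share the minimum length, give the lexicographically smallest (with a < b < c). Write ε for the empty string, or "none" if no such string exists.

The string a is accepted by M1 but not by M2.
No shorter string lies in the difference, and a is the lexicographically first length-1 string in L(M1) \ L(M2).

a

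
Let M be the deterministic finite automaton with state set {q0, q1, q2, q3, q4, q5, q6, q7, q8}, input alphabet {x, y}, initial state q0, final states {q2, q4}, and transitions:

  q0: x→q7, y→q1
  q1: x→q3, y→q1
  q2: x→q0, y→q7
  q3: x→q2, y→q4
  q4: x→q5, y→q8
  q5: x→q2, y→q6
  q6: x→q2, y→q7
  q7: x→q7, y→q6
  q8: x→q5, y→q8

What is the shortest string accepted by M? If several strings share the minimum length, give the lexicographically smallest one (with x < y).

A breadth-first search from q0 reaches an accepting state first via the path q0 → q7 → q6 → q2 on input xyx.
No string of length < 3 is accepted (BFS exhausts all shorter strings without reaching an accepting state), and xyx is the lexicographically least accepting string of length 3.

xyx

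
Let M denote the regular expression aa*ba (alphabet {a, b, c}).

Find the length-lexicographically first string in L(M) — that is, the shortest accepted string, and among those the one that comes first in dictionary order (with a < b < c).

By inspection of the expression, no string of length less than 3 matches, and aba is the lexicographically first match of length 3.

aba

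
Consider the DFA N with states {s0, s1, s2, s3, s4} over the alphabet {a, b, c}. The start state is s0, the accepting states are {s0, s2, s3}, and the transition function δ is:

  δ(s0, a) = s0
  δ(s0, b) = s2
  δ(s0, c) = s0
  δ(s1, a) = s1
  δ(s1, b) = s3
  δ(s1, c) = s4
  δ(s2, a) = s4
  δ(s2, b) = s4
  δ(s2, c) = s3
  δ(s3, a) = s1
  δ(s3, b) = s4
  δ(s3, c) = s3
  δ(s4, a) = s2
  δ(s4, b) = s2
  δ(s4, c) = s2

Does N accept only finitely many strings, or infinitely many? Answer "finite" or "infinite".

State s0 is reachable from the start and can reach an accepting state, and it lies on the cycle s0 → s0.
Traversing that cycle any number of times yields accepted strings of unbounded length, so the language is infinite.

infinite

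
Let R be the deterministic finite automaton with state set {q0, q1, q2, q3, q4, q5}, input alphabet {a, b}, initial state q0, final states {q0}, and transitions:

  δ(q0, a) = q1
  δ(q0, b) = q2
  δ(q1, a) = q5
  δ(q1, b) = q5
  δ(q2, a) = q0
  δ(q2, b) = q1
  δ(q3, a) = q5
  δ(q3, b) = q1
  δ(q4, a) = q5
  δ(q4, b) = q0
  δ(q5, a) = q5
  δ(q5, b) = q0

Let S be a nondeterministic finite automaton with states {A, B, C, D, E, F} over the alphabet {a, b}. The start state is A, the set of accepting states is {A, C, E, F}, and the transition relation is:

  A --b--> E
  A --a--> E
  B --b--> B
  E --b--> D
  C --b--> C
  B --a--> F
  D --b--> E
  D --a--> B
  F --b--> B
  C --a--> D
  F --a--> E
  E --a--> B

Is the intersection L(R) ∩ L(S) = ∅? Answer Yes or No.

No

The empty string ε is accepted by both R and S.
Hence L(R) ∩ L(S) ≠ ∅.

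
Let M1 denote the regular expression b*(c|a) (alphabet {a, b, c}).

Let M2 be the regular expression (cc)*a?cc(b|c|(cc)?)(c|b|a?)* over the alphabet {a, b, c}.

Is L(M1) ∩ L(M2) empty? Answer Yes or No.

Converting the expression M1 to a DFA (subset construction, then merging equivalent states) gives the minimal DFA with states {r0, r1, r2}, start state r0, accepting states {r1} and transitions r0: a→r1, b→r0, c→r1; r1: a→r2, b→r2, c→r2; r2: a→r2, b→r2, c→r2.
Converting the expression M2 to a DFA (subset construction, then merging equivalent states) gives the minimal DFA with states {t0, t1, t2, t3, t4}, start state t0, accepting states {t4} and transitions t0: a→t1, b→t2, c→t3; t1: a→t2, b→t2, c→t3; t2: a→t2, b→t2, c→t2; t3: a→t2, b→t2, c→t4; t4: a→t4, b→t4, c→t4.
Exploring the product automaton M1 × M2 from the start pair (r0, t0), following both machines on each input symbol, reaches 8 state pairs: (r0, t0), (r1, t1), (r0, t2), (r1, t3), (r2, t2), (r2, t3), (r1, t2), (r2, t4).
M1 accepts in {r1} and M2 accepts in {t4}; no reachable pair has both components accepting, so no string drives both machines to acceptance simultaneously and L(M1) ∩ L(M2) = ∅.
So no string is accepted by both, and the intersection is empty.

Yes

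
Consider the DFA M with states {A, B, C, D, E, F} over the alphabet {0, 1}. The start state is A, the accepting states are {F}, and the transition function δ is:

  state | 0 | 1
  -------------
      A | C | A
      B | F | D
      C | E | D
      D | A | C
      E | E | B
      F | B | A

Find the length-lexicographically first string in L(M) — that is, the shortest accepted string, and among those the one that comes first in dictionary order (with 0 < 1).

A breadth-first search from A reaches an accepting state first via the path A → C → E → B → F on input 0010.
No string of length < 4 is accepted (BFS exhausts all shorter strings without reaching an accepting state), and 0010 is the lexicographically least accepting string of length 4.

0010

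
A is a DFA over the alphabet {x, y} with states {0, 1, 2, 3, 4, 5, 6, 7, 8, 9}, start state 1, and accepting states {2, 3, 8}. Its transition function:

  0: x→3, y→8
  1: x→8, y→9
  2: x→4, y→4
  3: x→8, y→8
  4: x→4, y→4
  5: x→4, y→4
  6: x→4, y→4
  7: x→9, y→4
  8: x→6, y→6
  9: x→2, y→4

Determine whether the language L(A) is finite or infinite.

finite

The useful states (reachable from 1 and able to reach an accepting state) are {1, 2, 8, 9}.
Restricted to these states the transition graph has no cycle, so every accepting path has bounded length and L is finite.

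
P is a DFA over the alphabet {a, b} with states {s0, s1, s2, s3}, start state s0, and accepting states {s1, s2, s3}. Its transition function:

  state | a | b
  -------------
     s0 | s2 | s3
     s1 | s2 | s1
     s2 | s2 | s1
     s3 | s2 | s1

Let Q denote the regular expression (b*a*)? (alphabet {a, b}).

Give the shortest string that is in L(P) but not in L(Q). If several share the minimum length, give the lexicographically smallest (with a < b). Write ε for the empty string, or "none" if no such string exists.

ab

The string ab is accepted by P but not by Q.
No shorter string lies in the difference, and ab is the lexicographically first length-2 string in L(P) \ L(Q).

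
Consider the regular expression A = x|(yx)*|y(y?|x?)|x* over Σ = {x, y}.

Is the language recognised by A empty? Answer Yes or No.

The empty string ε matches the expression, so it belongs to L(A).
Since L(A) contains at least one string, it is not empty.

No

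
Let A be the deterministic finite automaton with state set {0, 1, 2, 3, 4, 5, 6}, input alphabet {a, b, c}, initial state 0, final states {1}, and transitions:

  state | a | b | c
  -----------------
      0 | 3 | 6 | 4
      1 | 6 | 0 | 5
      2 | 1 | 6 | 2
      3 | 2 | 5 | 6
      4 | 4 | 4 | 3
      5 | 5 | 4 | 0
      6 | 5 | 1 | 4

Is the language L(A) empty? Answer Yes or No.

No

The string bb is accepted: the run 0 → 6 → 1 ends in the accepting state 1.
Since at least one string is accepted, L(A) is not empty.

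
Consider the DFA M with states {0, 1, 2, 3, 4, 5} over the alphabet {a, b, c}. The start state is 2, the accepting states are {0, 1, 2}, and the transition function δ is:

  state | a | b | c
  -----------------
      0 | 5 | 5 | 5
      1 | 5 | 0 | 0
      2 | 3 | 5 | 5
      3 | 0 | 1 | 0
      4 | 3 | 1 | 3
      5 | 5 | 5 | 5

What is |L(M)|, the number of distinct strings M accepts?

The useful subgraph on states {0, 1, 2, 3} is acyclic, so L(M) is finite; the longest accepting path visits 4 useful states, giving maximum string length 3.
Counting accepting paths from 2 by length: 1 of length 0, 3 of length 2, 2 of length 3. Total 6.

6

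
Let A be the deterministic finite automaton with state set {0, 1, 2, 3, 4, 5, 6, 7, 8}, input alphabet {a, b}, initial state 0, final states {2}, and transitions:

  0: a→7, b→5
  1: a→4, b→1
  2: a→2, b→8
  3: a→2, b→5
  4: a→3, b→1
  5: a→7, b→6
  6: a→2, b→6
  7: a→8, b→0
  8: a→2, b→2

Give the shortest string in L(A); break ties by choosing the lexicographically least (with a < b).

A breadth-first search from 0 reaches an accepting state first via the path 0 → 7 → 8 → 2 on input aaa.
No string of length < 3 is accepted (BFS exhausts all shorter strings without reaching an accepting state), and aaa is the lexicographically least accepting string of length 3.

aaa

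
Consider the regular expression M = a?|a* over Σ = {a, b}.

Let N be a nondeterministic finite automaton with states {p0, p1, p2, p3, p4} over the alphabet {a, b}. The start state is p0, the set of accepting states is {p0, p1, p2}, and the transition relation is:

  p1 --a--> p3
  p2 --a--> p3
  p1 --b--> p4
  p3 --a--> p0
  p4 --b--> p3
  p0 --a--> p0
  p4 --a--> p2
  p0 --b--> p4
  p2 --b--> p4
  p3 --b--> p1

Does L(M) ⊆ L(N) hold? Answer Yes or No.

Yes

Converting the expression M to a DFA (subset construction, then merging equivalent states) gives the minimal DFA with states {m0, m1}, start state m0, accepting states {m0} and transitions m0: a→m0, b→m1; m1: a→m1, b→m1.
Exploring the product automaton M × N from the start pair (m0, p0), following both machines on each input symbol, reaches 6 state pairs: (m0, p0), (m1, p4), (m1, p2), (m1, p3), (m1, p0), (m1, p1).
M accepts in {m0} and N accepts in {p0, p1, p2}. The reachable pairs whose M-component is accepting are (m0, p0); in each of them the N-component is accepting too, so the product for L(M) \ L(N) (M-component accepting, N-component rejecting) has no reachable accepting pair and the difference is empty.
Hence every string in L(M) is also in L(N).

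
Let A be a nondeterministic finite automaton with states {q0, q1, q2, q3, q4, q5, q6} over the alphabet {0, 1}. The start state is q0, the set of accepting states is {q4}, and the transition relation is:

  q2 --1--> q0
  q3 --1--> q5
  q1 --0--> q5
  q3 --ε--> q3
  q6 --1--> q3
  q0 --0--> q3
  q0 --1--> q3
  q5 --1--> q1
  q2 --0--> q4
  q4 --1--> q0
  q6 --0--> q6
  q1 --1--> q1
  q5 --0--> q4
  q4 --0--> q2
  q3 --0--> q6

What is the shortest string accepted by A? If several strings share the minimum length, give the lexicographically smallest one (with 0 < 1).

A breadth-first search from q0 reaches an accepting state first via the path q0 → q3 → q5 → q4 on input 010.
No string of length < 3 is accepted (BFS exhausts all shorter strings without reaching an accepting state), and 010 is the lexicographically least accepting string of length 3.

010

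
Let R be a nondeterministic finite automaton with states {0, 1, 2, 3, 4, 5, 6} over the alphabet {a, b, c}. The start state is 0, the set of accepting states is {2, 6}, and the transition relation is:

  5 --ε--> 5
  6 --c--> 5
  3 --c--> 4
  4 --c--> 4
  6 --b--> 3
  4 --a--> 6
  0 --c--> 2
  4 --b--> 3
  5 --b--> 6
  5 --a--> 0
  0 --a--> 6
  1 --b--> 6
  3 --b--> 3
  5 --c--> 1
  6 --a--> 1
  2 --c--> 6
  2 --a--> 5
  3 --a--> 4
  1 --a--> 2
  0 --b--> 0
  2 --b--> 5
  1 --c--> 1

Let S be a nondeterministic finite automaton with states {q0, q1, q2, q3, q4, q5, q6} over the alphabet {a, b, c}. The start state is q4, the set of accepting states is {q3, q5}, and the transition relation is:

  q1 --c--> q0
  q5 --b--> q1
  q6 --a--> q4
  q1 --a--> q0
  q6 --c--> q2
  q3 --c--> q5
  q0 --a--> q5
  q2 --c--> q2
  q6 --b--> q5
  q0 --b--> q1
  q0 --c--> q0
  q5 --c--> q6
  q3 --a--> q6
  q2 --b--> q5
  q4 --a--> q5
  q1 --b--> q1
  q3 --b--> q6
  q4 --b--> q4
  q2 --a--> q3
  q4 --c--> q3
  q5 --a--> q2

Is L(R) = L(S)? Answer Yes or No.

Yes

Exploring the product automaton R × S from the start pair (0, q4), following both machines on each input symbol, reaches 7 state pairs: (0, q4), (6, q5), (2, q3), (1, q2), (3, q1), (5, q6), (4, q0).
R accepts in {2, 6} and S accepts in {q3, q5}. In every reachable pair the two components are either both accepting — (6, q5), (2, q3) — or both non-accepting, so no string is accepted by exactly one of the machines: L(R) \ L(S) and L(S) \ L(R) are both empty.
Hence every string is accepted by R iff it is accepted by S, and the two languages coincide.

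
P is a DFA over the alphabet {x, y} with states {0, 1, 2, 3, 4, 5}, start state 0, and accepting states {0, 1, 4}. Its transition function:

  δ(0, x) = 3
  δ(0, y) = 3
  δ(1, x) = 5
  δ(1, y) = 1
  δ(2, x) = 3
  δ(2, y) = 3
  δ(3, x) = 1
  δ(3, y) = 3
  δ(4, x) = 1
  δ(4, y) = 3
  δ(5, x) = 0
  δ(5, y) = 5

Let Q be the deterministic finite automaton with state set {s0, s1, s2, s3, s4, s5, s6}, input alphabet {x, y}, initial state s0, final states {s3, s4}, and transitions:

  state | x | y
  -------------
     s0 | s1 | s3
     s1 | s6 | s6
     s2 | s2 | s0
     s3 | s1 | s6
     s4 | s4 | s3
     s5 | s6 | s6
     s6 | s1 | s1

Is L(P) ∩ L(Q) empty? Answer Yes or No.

Yes

Exploring the product automaton P × Q from the start pair (0, s0), following both machines on each input symbol, reaches 10 state pairs: (0, s0), (3, s1), (3, s3), (1, s6), (3, s6), (1, s1), (5, s1), (5, s6), (0, s6), (0, s1).
P accepts in {0, 1, 4} and Q accepts in {s3, s4}; no reachable pair has both components accepting, so no string drives both machines to acceptance simultaneously and L(P) ∩ L(Q) = ∅.
So no string is accepted by both, and the intersection is empty.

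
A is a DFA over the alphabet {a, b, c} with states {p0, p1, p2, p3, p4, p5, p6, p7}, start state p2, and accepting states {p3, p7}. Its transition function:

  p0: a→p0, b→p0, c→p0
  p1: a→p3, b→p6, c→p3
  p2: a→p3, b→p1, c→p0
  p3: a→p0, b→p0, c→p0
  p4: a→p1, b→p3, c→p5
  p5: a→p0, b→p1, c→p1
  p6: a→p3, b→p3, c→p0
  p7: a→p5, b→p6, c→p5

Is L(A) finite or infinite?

The useful states (reachable from p2 and able to reach an accepting state) are {p1, p2, p3, p6}.
Restricted to these states the transition graph has no cycle, so every accepting path has bounded length and L is finite.

finite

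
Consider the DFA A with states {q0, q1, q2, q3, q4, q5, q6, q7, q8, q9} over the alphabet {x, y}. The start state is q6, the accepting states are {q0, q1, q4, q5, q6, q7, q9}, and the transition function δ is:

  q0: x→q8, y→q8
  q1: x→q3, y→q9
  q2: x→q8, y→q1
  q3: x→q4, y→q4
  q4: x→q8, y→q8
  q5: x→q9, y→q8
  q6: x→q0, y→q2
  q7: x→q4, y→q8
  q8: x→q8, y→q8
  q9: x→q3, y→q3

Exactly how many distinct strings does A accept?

10

The useful subgraph on states {q0, q1, q2, q3, q4, q6, q9} is acyclic, so L(A) is finite; the longest accepting path visits 6 useful states, giving maximum string length 5.
Counting accepting paths from q6 by length: 1 of length 0, 1 of length 1, 1 of length 2, 1 of length 3, 2 of length 4, 4 of length 5. Total 10.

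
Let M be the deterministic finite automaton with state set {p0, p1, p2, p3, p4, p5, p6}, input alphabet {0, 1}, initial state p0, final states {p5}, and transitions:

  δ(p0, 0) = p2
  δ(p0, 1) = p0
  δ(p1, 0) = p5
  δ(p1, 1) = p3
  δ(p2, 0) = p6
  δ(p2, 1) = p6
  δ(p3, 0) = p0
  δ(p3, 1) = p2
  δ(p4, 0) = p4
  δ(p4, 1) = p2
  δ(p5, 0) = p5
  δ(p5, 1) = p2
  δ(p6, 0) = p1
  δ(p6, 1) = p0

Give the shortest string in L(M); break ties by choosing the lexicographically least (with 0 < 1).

0000

A breadth-first search from p0 reaches an accepting state first via the path p0 → p2 → p6 → p1 → p5 on input 0000.
No string of length < 4 is accepted (BFS exhausts all shorter strings without reaching an accepting state), and 0000 is the lexicographically least accepting string of length 4.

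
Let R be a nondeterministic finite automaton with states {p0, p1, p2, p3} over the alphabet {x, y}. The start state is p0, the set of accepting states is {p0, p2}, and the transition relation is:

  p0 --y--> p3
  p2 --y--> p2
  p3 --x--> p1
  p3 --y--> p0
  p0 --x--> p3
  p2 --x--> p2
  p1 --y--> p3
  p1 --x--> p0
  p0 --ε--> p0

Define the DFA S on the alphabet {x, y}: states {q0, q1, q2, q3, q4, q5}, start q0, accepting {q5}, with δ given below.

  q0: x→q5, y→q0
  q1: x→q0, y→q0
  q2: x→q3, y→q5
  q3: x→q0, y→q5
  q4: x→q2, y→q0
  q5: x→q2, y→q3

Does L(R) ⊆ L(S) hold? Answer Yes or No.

The empty string ε is in L(R) but not in L(S).
So L(R) ⊄ L(S).

No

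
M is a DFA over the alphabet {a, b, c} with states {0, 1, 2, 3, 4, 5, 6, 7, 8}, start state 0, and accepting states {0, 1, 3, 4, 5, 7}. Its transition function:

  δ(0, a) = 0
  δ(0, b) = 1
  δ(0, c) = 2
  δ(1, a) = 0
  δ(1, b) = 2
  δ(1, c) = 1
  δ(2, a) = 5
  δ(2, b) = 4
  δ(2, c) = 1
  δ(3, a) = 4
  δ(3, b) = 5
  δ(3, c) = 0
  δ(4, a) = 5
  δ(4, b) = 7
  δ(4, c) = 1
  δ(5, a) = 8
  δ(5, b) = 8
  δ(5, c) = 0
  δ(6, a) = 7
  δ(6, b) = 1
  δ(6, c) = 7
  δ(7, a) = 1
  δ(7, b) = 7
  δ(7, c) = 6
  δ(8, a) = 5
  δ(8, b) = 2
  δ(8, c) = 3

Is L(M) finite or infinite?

infinite

State 0 is reachable from the start and can reach an accepting state, and it lies on the cycle 0 → 0.
Traversing that cycle any number of times yields accepted strings of unbounded length, so the language is infinite.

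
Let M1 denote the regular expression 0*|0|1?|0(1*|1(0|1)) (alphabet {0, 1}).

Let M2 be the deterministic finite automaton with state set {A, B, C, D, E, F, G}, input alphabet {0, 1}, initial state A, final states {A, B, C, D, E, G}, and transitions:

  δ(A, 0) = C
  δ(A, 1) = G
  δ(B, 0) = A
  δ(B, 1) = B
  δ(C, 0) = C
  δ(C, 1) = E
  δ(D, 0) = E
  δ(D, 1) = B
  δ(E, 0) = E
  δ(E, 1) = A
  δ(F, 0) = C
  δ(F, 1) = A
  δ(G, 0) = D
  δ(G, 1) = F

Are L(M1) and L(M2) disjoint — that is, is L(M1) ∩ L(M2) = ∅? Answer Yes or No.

No

The empty string ε is accepted by both M1 and M2.
Hence L(M1) ∩ L(M2) ≠ ∅.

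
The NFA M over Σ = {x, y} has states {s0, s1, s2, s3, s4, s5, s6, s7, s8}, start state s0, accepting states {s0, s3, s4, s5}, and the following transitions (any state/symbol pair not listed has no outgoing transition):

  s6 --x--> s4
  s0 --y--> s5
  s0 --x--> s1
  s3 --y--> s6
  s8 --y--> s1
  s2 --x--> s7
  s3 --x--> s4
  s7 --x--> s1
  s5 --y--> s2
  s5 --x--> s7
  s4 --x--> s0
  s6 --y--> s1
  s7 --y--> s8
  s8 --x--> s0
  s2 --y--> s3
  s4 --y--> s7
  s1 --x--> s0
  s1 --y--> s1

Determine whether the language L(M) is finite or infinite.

infinite

State s0 is reachable from the start and can reach an accepting state, and it lies on the cycle s0 → s1 → s0.
Traversing that cycle any number of times yields accepted strings of unbounded length, so the language is infinite.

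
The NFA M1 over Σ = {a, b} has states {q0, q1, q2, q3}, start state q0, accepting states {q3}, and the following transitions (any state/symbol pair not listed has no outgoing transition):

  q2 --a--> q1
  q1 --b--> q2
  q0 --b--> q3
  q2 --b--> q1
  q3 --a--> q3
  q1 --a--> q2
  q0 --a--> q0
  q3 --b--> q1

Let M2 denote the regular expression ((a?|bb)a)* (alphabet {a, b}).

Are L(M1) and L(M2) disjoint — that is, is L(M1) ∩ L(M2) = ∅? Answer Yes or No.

Converting the expression M2 to a DFA (subset construction, then merging equivalent states) gives the minimal DFA with states {r0, r1, r2, r3}, start state r0, accepting states {r0} and transitions r0: a→r0, b→r1; r1: a→r2, b→r3; r2: a→r2, b→r2; r3: a→r0, b→r2.
Exploring the product automaton M1 × M2 from the start pair (q0, r0), following both machines on each input symbol, reaches 11 state pairs: (q0, r0), (q3, r1), (q3, r2), (q1, r3), (q1, r2), (q2, r0), (q2, r2), (q1, r0), (q1, r1), (q2, r1), (q2, r3).
M1 accepts in {q3} and M2 accepts in {r0}; no reachable pair has both components accepting, so no string drives both machines to acceptance simultaneously and L(M1) ∩ L(M2) = ∅.
So no string is accepted by both, and the intersection is empty.

Yes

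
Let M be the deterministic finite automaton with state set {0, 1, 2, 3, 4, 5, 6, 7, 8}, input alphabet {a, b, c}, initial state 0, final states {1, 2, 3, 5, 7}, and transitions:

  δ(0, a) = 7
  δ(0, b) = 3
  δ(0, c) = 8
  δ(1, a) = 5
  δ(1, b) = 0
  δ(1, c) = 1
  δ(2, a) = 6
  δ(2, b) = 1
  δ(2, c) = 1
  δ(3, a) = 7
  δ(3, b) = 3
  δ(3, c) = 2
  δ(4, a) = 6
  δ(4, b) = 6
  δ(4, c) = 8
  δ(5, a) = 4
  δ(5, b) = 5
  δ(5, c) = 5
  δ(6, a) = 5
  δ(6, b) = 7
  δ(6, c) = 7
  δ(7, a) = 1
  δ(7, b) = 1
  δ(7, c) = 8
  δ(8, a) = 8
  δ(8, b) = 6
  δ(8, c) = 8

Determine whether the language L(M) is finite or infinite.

State 8 is reachable from the start and can reach an accepting state, and it lies on the cycle 8 → 8.
Traversing that cycle any number of times yields accepted strings of unbounded length, so the language is infinite.

infinite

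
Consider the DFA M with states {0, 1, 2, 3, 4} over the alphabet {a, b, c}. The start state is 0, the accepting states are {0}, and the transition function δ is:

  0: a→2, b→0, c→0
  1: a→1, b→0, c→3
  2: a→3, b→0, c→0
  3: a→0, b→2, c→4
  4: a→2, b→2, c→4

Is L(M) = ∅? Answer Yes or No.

The empty string ε is accepted: the run 0 ends in the accepting state 0.
Since at least one string is accepted, L(M) is not empty.

No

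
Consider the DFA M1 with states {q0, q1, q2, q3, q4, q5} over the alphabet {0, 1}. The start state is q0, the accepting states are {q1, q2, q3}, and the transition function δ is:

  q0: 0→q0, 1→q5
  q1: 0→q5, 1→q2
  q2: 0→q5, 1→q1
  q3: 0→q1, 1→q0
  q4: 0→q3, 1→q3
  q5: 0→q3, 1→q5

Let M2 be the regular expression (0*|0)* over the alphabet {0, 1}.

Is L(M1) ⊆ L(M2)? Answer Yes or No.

No

The string 10 is in L(M1) but not in L(M2).
So L(M1) ⊄ L(M2).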